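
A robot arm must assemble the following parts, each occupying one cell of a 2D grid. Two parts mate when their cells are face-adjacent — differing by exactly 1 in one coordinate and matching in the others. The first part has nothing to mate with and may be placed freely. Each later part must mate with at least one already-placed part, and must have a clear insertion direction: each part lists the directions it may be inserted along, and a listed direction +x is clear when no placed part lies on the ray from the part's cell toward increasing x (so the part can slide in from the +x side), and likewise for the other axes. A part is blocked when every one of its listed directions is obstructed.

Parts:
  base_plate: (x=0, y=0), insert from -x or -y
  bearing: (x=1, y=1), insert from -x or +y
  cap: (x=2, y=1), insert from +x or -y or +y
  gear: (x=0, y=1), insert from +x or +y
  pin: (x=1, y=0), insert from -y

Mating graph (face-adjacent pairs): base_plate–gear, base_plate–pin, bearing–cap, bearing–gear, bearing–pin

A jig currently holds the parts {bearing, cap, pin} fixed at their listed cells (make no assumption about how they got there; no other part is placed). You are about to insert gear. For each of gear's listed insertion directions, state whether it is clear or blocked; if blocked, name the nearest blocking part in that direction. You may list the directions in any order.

+x: nearest on ray is bearing@(1, 1) ⇒ blocked
+y: ray from gear(0, 1) has no placed part ⇒ clear

+x: blocked by bearing; +y: clear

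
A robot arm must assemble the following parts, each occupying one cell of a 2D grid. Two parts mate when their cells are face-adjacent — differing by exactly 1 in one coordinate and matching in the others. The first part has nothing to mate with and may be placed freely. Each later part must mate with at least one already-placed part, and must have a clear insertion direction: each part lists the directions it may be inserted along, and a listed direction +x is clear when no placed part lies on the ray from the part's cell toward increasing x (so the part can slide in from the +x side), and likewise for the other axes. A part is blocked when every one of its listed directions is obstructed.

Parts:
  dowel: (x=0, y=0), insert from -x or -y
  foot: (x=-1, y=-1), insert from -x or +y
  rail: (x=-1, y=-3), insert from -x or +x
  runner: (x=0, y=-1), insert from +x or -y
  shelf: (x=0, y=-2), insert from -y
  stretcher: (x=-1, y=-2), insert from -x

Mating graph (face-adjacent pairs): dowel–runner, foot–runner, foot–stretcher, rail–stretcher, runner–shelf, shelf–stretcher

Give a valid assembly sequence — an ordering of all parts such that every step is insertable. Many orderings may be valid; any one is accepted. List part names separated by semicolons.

1. foot@(-1, -1) [-x clear] — {foot}
2. runner@(0, -1) [+x clear] — {foot, runner}
3. shelf@(0, -2) [-y clear] — {foot, runner, shelf}
4. dowel@(0, 0) [-x clear] — {dowel, foot, runner, shelf}
5. stretcher@(-1, -2) [-x clear] — {dowel, foot, runner, shelf, stretcher}
6. rail@(-1, -3) [-x clear] — {dowel, foot, rail, runner, shelf, stretcher}

foot; runner; shelf; dowel; stretcher; rail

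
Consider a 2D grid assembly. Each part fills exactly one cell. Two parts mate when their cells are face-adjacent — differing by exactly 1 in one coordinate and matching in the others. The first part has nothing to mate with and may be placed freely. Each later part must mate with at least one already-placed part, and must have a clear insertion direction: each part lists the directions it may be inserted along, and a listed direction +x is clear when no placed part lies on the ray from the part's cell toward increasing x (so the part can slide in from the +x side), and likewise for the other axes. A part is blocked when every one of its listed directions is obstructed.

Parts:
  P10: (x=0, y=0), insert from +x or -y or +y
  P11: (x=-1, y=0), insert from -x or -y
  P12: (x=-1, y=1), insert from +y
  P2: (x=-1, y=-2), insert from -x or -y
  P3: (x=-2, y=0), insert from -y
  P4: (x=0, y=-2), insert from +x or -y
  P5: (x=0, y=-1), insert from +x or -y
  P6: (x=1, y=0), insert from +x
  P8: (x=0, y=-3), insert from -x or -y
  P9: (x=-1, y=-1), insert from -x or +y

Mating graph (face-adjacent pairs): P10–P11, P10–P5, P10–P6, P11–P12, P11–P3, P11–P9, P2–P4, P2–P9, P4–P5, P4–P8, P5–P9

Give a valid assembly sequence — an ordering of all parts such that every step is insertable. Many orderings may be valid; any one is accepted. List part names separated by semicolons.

1. P4@(0, -2) [+x clear] — {P4}
2. P2@(-1, -2) [-x clear] — {P2, P4}
3. P5@(0, -1) [+x clear] — {P2, P4, P5}
4. P9@(-1, -1) [-x clear] — {P2, P4, P5, P9}
5. P10@(0, 0) [+x clear] — {P10, P2, P4, P5, P9}
6. P8@(0, -3) [-x clear] — {P10, P2, P4, P5, P8, P9}
7. P6@(1, 0) [+x clear] — {P10, P2, P4, P5, P6, P8, P9}
8. P11@(-1, 0) [-x clear] — {P10, P11, P2, P4, P5, P6, P8, P9}
9. P3@(-2, 0) [-y clear] — {P10, P11, P2, P3, P4, P5, P6, P8, P9}
10. P12@(-1, 1) [+y clear] — {P10, P11, P12, P2, P3, P4, P5, P6, P8, P9}

P4; P2; P5; P9; P10; P8; P6; P11; P3; P12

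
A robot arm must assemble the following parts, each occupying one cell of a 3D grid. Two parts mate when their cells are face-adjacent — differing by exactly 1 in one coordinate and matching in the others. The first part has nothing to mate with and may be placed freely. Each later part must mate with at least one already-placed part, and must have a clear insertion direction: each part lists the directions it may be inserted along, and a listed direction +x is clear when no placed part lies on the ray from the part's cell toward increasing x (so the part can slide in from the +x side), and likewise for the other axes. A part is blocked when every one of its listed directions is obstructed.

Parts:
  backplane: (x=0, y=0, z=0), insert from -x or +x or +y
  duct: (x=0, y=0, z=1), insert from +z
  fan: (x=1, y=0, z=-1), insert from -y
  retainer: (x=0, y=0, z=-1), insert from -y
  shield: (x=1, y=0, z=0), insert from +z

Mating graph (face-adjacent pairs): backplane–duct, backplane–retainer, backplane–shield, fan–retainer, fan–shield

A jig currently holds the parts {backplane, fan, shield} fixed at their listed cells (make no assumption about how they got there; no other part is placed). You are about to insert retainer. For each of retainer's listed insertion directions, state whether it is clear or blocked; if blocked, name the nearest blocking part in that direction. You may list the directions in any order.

-y: ray from retainer(0, 0, -1) has no placed part ⇒ clear

-y: clear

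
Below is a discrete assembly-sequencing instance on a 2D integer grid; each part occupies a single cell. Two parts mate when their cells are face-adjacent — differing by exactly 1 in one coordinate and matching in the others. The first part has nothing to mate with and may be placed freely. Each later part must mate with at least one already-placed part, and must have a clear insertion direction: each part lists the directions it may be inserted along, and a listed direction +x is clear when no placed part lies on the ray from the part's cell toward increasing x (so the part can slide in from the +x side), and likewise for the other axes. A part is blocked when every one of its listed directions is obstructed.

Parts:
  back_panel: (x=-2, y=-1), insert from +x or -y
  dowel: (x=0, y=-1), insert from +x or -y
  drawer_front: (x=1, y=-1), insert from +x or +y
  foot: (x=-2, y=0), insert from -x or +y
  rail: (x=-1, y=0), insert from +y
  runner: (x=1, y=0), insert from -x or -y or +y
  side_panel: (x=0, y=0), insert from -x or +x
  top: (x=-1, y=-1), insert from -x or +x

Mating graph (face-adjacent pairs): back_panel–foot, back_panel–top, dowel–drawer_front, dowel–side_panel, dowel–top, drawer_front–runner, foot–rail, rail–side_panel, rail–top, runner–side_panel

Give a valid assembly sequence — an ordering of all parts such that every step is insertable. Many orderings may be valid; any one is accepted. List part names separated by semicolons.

foot; rail; top; back_panel; side_panel; runner; drawer_front; dowel

1. foot@(-2, 0) [-x clear] — {foot}
2. rail@(-1, 0) [+y clear] — {foot, rail}
3. top@(-1, -1) [-x clear] — {foot, rail, top}
4. back_panel@(-2, -1) [-y clear] — {back_panel, foot, rail, top}
5. side_panel@(0, 0) [+x clear] — {back_panel, foot, rail, side_panel, top}
6. runner@(1, 0) [-y clear] — {back_panel, foot, rail, runner, side_panel, top}
7. drawer_front@(1, -1) [+x clear] — {back_panel, drawer_front, foot, rail, runner, side_panel, top}
8. dowel@(0, -1) [-y clear] — {back_panel, dowel, drawer_front, foot, rail, runner, side_panel, top}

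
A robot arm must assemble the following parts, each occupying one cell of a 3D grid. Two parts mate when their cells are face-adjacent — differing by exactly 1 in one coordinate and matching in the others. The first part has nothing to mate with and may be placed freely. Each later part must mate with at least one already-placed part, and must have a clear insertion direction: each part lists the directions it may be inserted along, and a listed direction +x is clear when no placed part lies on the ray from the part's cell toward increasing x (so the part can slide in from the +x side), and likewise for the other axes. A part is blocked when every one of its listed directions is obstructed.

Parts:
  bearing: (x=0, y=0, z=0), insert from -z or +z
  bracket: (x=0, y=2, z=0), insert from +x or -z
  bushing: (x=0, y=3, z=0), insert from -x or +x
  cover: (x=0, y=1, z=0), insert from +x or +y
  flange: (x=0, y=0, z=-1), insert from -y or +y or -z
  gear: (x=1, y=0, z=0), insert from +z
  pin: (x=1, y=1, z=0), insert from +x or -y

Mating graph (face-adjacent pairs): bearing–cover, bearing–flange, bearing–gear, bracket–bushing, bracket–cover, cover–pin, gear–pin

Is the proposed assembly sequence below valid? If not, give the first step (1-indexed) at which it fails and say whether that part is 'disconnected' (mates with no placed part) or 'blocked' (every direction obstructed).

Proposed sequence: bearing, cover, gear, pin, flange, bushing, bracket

Invalid at step 6 (disconnected)

1. bearing@(0, 0, 0) [-z clear] — {bearing}
2. cover@(0, 1, 0) [+x clear] — {bearing, cover}
3. gear@(1, 0, 0) [+z clear] — {bearing, cover, gear}
4. pin@(1, 1, 0) [+x clear] — {bearing, cover, gear, pin}
5. flange@(0, 0, -1) [-y clear] — {bearing, cover, flange, gear, pin}
6. bushing@(0, 3, 0) — no placed neighbour ⇒ disconnected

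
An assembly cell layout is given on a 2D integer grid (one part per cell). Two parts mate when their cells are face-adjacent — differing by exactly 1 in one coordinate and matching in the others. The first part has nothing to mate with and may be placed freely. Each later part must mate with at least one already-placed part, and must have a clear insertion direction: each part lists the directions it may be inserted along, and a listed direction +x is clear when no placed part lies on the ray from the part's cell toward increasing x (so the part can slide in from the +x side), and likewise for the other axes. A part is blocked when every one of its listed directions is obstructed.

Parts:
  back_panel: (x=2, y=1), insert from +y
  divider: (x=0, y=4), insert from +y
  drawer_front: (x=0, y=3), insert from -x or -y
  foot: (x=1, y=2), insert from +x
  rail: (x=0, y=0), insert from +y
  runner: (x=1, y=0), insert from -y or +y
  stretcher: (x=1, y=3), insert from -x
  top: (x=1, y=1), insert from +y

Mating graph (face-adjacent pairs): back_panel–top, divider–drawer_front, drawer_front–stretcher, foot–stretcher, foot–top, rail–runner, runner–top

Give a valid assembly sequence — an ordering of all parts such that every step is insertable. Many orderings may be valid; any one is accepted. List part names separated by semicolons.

1. top@(1, 1) [+y clear] — {top}
2. foot@(1, 2) [+x clear] — {foot, top}
3. runner@(1, 0) [-y clear] — {foot, runner, top}
4. stretcher@(1, 3) [-x clear] — {foot, runner, stretcher, top}
5. rail@(0, 0) [+y clear] — {foot, rail, runner, stretcher, top}
6. back_panel@(2, 1) [+y clear] — {back_panel, foot, rail, runner, stretcher, top}
7. drawer_front@(0, 3) [-x clear] — {back_panel, drawer_front, foot, rail, runner, stretcher, top}
8. divider@(0, 4) [+y clear] — {back_panel, divider, drawer_front, foot, rail, runner, stretcher, top}

top; foot; runner; stretcher; rail; back_panel; drawer_front; divider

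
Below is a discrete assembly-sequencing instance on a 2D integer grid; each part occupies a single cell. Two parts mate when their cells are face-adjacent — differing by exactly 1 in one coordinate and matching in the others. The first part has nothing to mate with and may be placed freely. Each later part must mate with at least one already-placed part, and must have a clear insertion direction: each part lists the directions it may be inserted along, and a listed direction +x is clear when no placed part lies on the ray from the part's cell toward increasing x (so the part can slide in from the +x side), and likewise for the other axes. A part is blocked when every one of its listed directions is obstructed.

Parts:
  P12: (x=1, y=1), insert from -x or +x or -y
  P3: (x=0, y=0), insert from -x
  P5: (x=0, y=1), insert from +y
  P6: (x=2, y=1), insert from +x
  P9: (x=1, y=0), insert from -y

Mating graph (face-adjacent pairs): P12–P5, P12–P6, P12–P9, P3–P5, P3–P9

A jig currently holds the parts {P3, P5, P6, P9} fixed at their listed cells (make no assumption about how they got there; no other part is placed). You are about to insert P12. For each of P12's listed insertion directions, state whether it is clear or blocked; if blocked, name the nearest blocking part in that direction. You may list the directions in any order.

-x: nearest on ray is P5@(0, 1) ⇒ blocked
+x: nearest on ray is P6@(2, 1) ⇒ blocked
-y: nearest on ray is P9@(1, 0) ⇒ blocked

+x: blocked by P6; -x: blocked by P5; -y: blocked by P9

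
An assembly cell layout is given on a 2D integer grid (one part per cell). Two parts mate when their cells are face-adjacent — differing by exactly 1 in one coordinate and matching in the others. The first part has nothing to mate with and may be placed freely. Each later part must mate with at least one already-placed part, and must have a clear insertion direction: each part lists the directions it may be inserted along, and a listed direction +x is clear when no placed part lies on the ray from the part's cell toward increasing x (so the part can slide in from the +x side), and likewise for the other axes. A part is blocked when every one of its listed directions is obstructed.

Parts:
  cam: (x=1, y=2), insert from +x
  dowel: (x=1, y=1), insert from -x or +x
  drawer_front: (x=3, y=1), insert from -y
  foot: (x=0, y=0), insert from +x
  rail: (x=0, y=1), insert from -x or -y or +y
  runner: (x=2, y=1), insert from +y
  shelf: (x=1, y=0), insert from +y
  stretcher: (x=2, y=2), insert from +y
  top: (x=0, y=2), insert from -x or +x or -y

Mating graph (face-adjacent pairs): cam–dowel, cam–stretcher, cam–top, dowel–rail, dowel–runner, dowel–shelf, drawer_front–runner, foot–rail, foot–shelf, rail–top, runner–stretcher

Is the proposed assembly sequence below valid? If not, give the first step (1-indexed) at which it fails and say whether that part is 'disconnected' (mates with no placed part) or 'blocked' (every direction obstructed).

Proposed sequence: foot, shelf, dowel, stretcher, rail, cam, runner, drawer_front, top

1. foot@(0, 0) [+x clear] — {foot}
2. shelf@(1, 0) [+y clear] — {foot, shelf}
3. dowel@(1, 1) [-x clear] — {dowel, foot, shelf}
4. stretcher@(2, 2) — no placed neighbour ⇒ disconnected

Invalid at step 4 (disconnected)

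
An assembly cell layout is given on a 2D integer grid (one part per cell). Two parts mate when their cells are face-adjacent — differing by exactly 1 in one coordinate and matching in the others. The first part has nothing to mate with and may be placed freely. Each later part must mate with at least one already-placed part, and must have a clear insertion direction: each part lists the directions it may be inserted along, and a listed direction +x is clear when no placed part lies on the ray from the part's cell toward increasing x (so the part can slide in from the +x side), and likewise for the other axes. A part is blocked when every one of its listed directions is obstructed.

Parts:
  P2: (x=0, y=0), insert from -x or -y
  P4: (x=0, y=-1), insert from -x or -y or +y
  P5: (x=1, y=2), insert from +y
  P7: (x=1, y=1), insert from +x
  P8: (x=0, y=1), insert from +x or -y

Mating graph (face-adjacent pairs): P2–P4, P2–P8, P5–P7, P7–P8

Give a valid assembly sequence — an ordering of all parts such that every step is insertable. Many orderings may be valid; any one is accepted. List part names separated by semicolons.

P4; P2; P8; P7; P5

1. P4@(0, -1) [-x clear] — {P4}
2. P2@(0, 0) [-x clear] — {P2, P4}
3. P8@(0, 1) [+x clear] — {P2, P4, P8}
4. P7@(1, 1) [+x clear] — {P2, P4, P7, P8}
5. P5@(1, 2) [+y clear] — {P2, P4, P5, P7, P8}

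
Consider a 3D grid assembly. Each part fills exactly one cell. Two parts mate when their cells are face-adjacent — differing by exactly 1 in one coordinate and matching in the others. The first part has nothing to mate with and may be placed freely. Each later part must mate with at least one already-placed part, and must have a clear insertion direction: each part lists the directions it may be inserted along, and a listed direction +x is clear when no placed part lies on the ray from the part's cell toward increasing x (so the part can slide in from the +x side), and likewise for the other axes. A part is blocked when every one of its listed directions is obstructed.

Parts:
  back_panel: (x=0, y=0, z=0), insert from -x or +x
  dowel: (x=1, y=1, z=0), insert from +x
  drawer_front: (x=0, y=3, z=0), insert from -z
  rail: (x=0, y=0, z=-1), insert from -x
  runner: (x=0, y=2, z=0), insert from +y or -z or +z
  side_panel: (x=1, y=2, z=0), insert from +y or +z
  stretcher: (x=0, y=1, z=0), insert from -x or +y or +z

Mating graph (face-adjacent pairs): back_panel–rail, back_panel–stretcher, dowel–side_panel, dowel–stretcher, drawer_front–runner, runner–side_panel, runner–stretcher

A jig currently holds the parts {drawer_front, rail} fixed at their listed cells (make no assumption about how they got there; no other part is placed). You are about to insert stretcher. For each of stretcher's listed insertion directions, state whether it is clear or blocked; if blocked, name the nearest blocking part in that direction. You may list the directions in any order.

+y: blocked by drawer_front; +z: clear; -x: clear

-x: ray from stretcher(0, 1, 0) has no placed part ⇒ clear
+y: nearest on ray is drawer_front@(0, 3, 0) ⇒ blocked
+z: ray from stretcher(0, 1, 0) has no placed part ⇒ clear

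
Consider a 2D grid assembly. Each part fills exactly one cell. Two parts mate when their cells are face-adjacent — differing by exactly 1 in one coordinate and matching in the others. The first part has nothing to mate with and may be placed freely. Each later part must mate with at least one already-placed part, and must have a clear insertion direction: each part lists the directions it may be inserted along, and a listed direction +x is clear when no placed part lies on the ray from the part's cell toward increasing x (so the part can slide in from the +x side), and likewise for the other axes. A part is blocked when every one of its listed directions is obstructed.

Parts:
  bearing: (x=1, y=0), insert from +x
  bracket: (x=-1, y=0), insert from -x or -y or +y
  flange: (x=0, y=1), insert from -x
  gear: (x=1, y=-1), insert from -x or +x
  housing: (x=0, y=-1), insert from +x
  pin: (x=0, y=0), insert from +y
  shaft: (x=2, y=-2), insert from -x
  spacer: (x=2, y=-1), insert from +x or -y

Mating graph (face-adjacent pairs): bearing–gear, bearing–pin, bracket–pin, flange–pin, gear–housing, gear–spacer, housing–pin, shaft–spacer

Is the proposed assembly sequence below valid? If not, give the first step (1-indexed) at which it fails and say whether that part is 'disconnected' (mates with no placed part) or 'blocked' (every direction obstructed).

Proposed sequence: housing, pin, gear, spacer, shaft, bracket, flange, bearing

Valid

1. housing@(0, -1) [+x clear] — {housing}
2. pin@(0, 0) [+y clear] — {housing, pin}
3. gear@(1, -1) [+x clear] — {gear, housing, pin}
4. spacer@(2, -1) [+x clear] — {gear, housing, pin, spacer}
5. shaft@(2, -2) [-x clear] — {gear, housing, pin, shaft, spacer}
6. bracket@(-1, 0) [-x clear] — {bracket, gear, housing, pin, shaft, spacer}
7. flange@(0, 1) [-x clear] — {bracket, flange, gear, housing, pin, shaft, spacer}
8. bearing@(1, 0) [+x clear] — {bearing, bracket, flange, gear, housing, pin, shaft, spacer}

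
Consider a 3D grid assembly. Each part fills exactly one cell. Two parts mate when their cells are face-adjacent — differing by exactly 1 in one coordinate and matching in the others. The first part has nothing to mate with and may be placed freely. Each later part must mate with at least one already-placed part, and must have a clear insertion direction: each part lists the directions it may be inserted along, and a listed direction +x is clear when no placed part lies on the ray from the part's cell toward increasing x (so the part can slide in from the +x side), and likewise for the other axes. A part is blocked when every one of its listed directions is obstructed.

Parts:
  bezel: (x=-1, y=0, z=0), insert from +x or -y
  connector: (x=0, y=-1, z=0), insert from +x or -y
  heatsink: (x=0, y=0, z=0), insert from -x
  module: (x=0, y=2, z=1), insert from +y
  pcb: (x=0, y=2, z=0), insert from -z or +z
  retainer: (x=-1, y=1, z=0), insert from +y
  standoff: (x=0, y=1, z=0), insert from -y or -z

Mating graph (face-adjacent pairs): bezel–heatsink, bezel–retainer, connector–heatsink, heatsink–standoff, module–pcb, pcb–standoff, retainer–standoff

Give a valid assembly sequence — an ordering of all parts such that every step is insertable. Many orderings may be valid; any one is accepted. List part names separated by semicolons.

1. module@(0, 2, 1) [+y clear] — {module}
2. pcb@(0, 2, 0) [-z clear] — {module, pcb}
3. standoff@(0, 1, 0) [-y clear] — {module, pcb, standoff}
4. retainer@(-1, 1, 0) [+y clear] — {module, pcb, retainer, standoff}
5. heatsink@(0, 0, 0) [-x clear] — {heatsink, module, pcb, retainer, standoff}
6. bezel@(-1, 0, 0) [-y clear] — {bezel, heatsink, module, pcb, retainer, standoff}
7. connector@(0, -1, 0) [+x clear] — {bezel, connector, heatsink, module, pcb, retainer, standoff}

module; pcb; standoff; retainer; heatsink; bezel; connector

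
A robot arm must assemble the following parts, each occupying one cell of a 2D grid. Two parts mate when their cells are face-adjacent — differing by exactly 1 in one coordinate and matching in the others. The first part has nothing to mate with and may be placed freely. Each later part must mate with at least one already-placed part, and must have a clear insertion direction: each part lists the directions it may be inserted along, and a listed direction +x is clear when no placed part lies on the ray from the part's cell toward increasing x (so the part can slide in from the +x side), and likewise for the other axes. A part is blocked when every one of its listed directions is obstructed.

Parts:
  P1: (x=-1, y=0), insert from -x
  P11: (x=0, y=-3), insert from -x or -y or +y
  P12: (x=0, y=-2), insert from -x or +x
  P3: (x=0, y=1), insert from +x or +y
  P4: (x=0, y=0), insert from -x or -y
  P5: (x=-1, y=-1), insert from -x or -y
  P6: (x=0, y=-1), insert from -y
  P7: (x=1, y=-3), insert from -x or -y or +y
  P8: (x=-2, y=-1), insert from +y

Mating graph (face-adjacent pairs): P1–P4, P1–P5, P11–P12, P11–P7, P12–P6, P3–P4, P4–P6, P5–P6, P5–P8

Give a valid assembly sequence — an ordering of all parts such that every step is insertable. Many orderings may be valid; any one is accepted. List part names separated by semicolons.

P4; P1; P3; P5; P8; P6; P12; P11; P7

1. P4@(0, 0) [-x clear] — {P4}
2. P1@(-1, 0) [-x clear] — {P1, P4}
3. P3@(0, 1) [+x clear] — {P1, P3, P4}
4. P5@(-1, -1) [-x clear] — {P1, P3, P4, P5}
5. P8@(-2, -1) [+y clear] — {P1, P3, P4, P5, P8}
6. P6@(0, -1) [-y clear] — {P1, P3, P4, P5, P6, P8}
7. P12@(0, -2) [-x clear] — {P1, P12, P3, P4, P5, P6, P8}
8. P11@(0, -3) [-x clear] — {P1, P11, P12, P3, P4, P5, P6, P8}
9. P7@(1, -3) [-y clear] — {P1, P11, P12, P3, P4, P5, P6, P7, P8}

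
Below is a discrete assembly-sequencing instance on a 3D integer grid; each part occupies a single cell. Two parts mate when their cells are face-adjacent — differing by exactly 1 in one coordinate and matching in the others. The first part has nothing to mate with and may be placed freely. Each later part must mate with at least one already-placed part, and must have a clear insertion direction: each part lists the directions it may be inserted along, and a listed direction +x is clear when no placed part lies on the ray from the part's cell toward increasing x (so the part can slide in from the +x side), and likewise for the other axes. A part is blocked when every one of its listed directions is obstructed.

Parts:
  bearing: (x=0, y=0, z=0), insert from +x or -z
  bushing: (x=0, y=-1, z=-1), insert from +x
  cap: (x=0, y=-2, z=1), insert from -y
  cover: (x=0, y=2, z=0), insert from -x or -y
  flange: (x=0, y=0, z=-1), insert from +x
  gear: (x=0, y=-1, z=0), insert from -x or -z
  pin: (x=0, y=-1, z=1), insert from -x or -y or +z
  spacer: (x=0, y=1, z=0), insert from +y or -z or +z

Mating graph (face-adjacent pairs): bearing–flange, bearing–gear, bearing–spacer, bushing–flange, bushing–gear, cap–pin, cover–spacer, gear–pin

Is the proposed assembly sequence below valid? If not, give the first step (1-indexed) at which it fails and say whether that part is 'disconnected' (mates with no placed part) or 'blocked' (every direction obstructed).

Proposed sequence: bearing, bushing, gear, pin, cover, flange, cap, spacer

1. bearing@(0, 0, 0) [+x clear] — {bearing}
2. bushing@(0, -1, -1) — no placed neighbour ⇒ disconnected

Invalid at step 2 (disconnected)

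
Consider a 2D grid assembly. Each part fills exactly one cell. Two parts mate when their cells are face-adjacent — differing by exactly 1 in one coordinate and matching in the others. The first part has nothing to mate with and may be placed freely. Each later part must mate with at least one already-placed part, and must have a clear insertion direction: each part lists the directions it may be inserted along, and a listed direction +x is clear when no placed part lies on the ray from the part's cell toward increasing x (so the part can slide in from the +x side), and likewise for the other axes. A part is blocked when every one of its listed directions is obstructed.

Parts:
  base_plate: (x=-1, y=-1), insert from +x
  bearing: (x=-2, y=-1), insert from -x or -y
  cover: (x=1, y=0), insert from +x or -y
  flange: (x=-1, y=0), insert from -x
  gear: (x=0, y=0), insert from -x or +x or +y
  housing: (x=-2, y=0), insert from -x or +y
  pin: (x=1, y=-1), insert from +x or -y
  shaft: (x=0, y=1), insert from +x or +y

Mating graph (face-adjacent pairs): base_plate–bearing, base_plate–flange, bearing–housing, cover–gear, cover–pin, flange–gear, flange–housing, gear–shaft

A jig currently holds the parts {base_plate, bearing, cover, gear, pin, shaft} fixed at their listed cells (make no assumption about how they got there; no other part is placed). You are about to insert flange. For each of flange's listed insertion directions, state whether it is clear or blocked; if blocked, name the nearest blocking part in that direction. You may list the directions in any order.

-x: clear

-x: ray from flange(-1, 0) has no placed part ⇒ clear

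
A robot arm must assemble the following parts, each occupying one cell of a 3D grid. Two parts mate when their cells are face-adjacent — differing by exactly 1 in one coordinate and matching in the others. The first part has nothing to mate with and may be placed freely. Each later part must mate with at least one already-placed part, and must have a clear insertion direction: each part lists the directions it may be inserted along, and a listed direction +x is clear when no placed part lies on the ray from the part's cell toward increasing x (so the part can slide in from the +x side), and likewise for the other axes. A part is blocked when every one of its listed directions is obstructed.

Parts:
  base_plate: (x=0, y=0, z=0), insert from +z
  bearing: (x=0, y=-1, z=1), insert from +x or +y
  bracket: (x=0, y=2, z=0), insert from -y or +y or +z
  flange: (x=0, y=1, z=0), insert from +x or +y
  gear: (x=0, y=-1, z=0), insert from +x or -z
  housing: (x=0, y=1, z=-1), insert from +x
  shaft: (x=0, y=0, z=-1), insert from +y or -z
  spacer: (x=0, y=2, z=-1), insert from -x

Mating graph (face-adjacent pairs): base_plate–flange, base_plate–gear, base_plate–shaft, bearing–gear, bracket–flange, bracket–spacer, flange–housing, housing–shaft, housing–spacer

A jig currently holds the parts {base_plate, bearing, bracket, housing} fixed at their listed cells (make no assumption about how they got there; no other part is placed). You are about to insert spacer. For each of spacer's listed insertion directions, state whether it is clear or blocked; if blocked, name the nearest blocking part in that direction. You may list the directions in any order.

-x: ray from spacer(0, 2, -1) has no placed part ⇒ clear

-x: clear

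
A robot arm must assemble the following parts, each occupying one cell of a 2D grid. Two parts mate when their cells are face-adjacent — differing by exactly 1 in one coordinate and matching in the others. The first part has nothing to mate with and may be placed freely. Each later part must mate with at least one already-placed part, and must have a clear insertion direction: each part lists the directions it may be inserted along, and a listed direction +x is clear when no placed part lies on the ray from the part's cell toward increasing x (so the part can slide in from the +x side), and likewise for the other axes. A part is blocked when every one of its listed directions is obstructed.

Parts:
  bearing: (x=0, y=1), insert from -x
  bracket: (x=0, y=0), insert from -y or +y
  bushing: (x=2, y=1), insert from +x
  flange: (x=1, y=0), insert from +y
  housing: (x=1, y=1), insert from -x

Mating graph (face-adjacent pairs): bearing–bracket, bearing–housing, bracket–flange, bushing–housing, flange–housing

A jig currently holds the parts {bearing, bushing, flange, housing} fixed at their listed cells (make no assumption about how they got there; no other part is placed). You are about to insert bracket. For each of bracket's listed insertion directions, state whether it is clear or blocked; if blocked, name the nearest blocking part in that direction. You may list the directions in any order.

+y: blocked by bearing; -y: clear

-y: ray from bracket(0, 0) has no placed part ⇒ clear
+y: nearest on ray is bearing@(0, 1) ⇒ blocked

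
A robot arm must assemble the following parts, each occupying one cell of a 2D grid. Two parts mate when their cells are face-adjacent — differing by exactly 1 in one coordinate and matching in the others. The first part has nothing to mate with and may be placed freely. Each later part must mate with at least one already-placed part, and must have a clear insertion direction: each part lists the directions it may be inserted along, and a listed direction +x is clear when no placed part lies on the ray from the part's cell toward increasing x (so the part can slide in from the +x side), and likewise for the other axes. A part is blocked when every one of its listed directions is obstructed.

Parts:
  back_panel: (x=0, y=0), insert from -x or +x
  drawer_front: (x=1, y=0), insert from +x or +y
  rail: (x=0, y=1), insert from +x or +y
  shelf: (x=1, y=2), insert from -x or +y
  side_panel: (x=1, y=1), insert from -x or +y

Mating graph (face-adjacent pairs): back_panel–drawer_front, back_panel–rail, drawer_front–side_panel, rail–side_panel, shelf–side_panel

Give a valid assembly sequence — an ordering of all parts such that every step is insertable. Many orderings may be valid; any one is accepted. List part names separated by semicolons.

back_panel; rail; side_panel; shelf; drawer_front

1. back_panel@(0, 0) [-x clear] — {back_panel}
2. rail@(0, 1) [+x clear] — {back_panel, rail}
3. side_panel@(1, 1) [+y clear] — {back_panel, rail, side_panel}
4. shelf@(1, 2) [-x clear] — {back_panel, rail, shelf, side_panel}
5. drawer_front@(1, 0) [+x clear] — {back_panel, drawer_front, rail, shelf, side_panel}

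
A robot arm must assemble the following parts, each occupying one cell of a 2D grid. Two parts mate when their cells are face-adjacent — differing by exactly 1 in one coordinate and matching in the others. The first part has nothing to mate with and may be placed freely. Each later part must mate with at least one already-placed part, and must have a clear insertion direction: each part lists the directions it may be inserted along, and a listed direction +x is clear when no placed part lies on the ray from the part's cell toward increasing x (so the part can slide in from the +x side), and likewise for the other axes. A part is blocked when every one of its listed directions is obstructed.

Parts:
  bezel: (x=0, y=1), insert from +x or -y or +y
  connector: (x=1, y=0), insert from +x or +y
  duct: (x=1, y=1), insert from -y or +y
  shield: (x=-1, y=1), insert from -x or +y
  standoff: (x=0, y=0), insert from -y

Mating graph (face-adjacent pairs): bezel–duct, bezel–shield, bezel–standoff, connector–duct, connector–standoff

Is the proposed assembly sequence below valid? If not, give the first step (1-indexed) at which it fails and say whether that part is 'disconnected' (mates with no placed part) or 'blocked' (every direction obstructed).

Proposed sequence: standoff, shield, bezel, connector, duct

Invalid at step 2 (disconnected)

1. standoff@(0, 0) [-y clear] — {standoff}
2. shield@(-1, 1) — no placed neighbour ⇒ disconnected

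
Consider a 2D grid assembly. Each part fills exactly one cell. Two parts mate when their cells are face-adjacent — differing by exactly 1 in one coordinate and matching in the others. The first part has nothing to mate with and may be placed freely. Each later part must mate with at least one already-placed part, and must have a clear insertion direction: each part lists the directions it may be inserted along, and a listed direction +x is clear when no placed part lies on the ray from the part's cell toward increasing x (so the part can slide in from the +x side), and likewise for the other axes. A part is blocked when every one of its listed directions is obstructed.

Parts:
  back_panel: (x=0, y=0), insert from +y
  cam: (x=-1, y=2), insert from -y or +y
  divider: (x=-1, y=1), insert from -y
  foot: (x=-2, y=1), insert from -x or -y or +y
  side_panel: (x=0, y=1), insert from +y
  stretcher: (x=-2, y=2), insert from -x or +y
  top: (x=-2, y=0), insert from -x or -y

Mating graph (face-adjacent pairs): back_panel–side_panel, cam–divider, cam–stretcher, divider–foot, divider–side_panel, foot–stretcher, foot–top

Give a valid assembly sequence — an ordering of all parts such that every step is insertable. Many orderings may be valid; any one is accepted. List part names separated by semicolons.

1. back_panel@(0, 0) [+y clear] — {back_panel}
2. side_panel@(0, 1) [+y clear] — {back_panel, side_panel}
3. divider@(-1, 1) [-y clear] — {back_panel, divider, side_panel}
4. cam@(-1, 2) [+y clear] — {back_panel, cam, divider, side_panel}
5. foot@(-2, 1) [-x clear] — {back_panel, cam, divider, foot, side_panel}
6. top@(-2, 0) [-x clear] — {back_panel, cam, divider, foot, side_panel, top}
7. stretcher@(-2, 2) [-x clear] — {back_panel, cam, divider, foot, side_panel, stretcher, top}

back_panel; side_panel; divider; cam; foot; top; stretcher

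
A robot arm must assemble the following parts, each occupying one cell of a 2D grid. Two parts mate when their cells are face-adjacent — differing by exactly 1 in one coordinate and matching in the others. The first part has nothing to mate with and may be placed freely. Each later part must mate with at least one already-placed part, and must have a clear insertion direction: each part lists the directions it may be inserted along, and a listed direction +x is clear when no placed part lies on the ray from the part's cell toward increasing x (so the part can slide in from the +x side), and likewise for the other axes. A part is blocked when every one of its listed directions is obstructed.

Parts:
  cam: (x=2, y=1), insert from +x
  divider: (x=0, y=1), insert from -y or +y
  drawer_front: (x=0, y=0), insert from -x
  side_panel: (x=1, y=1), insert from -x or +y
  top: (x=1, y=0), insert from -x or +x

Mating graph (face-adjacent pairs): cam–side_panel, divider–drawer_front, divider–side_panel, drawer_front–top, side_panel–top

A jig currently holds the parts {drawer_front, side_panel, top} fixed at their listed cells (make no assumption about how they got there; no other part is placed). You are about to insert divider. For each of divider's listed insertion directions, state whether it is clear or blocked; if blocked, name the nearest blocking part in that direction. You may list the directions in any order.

+y: clear; -y: blocked by drawer_front

-y: nearest on ray is drawer_front@(0, 0) ⇒ blocked
+y: ray from divider(0, 1) has no placed part ⇒ clear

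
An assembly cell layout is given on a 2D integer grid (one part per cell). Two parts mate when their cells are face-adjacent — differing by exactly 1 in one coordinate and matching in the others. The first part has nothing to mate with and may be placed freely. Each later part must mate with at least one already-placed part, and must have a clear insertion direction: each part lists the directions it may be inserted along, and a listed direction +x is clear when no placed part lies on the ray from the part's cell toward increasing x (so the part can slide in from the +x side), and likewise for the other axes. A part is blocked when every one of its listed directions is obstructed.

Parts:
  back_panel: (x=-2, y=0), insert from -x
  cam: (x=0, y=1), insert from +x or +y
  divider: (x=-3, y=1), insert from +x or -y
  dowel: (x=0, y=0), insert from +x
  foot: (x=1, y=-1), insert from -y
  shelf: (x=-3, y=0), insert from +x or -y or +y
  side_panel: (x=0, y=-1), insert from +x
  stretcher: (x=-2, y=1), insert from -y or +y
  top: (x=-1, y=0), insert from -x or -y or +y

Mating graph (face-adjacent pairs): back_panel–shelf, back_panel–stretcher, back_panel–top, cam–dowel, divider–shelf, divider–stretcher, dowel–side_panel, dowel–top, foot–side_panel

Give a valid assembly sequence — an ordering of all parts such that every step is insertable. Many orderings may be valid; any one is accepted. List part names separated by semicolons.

1. divider@(-3, 1) [+x clear] — {divider}
2. stretcher@(-2, 1) [-y clear] — {divider, stretcher}
3. back_panel@(-2, 0) [-x clear] — {back_panel, divider, stretcher}
4. shelf@(-3, 0) [-y clear] — {back_panel, divider, shelf, stretcher}
5. top@(-1, 0) [-y clear] — {back_panel, divider, shelf, stretcher, top}
6. dowel@(0, 0) [+x clear] — {back_panel, divider, dowel, shelf, stretcher, top}
7. cam@(0, 1) [+x clear] — {back_panel, cam, divider, dowel, shelf, stretcher, top}
8. side_panel@(0, -1) [+x clear] — {back_panel, cam, divider, dowel, shelf, side_panel, stretcher, top}
9. foot@(1, -1) [-y clear] — {back_panel, cam, divider, dowel, foot, shelf, side_panel, stretcher, top}

divider; stretcher; back_panel; shelf; top; dowel; cam; side_panel; foot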